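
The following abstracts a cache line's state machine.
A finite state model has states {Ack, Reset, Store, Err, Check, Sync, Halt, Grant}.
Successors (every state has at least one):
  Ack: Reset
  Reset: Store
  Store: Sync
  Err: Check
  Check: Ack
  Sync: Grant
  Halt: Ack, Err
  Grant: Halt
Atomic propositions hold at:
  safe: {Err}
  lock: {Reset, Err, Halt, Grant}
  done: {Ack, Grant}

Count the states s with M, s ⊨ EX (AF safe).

AF safe: least fixpoint, start Z0 = {Err}, add states with every successor in Z. Already a fixed point.
Sat(AF safe) = {Err}
Sat(EX (AF safe)) = {s : some successor in {Err}} = {Halt}
|Sat(EX (AF safe))| = |{Halt}| = 1.

1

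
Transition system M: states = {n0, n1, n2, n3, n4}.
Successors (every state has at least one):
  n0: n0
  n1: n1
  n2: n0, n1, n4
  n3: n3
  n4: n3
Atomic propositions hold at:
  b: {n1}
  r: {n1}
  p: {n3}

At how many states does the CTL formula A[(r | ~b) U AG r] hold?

1

Sat(~b) = {n0, n2, n3, n4}
Sat(r | ~b) = {n0, n1, n2, n3, n4}
AG r: greatest fixpoint, start Z0 = {n1}, keep only states in Sat with every successor in Z. Already a fixed point.
Sat(AG r) = {n1}
A[(r | ~b) U AG r]: least fixpoint, start Z0 = Sat(AG r) = {n1}, add states in Sat(r | ~b) with every successor in Z. Already a fixed point.
Sat(A[(r | ~b) U AG r]) = {n1}
|Sat(A[(r | ~b) U AG r])| = |{n1}| = 1.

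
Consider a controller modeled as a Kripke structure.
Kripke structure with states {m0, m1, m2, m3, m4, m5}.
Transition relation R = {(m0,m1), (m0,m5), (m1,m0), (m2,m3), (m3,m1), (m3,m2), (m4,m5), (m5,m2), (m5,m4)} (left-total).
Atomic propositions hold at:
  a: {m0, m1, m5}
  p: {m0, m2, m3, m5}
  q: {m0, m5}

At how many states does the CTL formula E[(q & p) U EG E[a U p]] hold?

Sat(q & p) = {m0, m5}
E[a U p]: least fixpoint, start Z0 = Sat(p) = {m0, m2, m3, m5}, add states in Sat(a) with some successor in Z. Z1 = {m0, m1, m2, m3, m5}; fixed.
Sat(E[a U p]) = {m0, m1, m2, m3, m5}
EG E[a U p]: greatest fixpoint, start Z0 = {m0, m1, m2, m3, m5}, keep only states in Sat with some successor in Z. Already a fixed point.
Sat(EG E[a U p]) = {m0, m1, m2, m3, m5}
E[(q & p) U EG E[a U p]]: least fixpoint, start Z0 = Sat(EG E[a U p]) = {m0, m1, m2, m3, m5}, add states in Sat(q & p) with some successor in Z. Already a fixed point.
Sat(E[(q & p) U EG E[a U p]]) = {m0, m1, m2, m3, m5}
|Sat(E[(q & p) U EG E[a U p]])| = |{m0, m1, m2, m3, m5}| = 5.

5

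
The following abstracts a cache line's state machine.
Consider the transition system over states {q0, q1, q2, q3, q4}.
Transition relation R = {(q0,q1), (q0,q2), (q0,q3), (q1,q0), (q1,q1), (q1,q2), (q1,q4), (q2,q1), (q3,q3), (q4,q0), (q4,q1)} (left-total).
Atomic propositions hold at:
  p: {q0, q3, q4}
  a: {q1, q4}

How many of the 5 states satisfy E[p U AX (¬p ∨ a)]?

Sat(¬p) = {q1, q2}
Sat(¬p ∨ a) = {q1, q2, q4}
Sat(AX (¬p ∨ a)) = {s : every successor in {q1, q2, q4}} = {q2}
E[p U AX (¬p ∨ a)]: least fixpoint, start Z0 = Sat(AX (¬p ∨ a)) = {q2}, add states in Sat(p) with some successor in Z. Z1 = {q0, q2}; Z2 = {q0, q2, q4}; fixed.
Sat(E[p U AX (¬p ∨ a)]) = {q0, q2, q4}
|Sat(E[p U AX (¬p ∨ a)])| = |{q0, q2, q4}| = 3.

3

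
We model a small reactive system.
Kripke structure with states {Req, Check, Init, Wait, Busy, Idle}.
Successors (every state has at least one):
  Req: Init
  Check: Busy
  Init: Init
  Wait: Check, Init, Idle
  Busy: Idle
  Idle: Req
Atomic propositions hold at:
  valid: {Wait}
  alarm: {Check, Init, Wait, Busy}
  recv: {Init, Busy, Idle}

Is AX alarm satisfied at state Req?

Sat(AX alarm) = {s : every successor in {Check, Init, Wait, Busy}} = {Req, Check, Init}
Req ∈ Sat(AX alarm) = {Req, Check, Init}, so the formula holds at Req.

Yes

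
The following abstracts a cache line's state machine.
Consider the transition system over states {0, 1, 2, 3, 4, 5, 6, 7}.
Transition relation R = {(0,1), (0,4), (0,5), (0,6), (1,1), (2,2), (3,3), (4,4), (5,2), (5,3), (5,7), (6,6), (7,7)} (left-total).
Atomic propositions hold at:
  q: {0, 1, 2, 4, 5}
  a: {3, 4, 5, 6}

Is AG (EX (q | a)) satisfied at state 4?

Yes

Sat(q | a) = {0, 1, 2, 3, 4, 5, 6}
Sat(EX (q | a)) = {s : some successor in {0, 1, 2, 3, 4, 5, 6}} = {0, 1, 2, 3, 4, 5, 6}
AG (EX (q | a)): greatest fixpoint, start Z0 = {0, 1, 2, 3, 4, 5, 6}, keep only states in Sat with every successor in Z. Z1 = {0, 1, 2, 3, 4, 6}; Z2 = {1, 2, 3, 4, 6}; fixed.
Sat(AG (EX (q | a))) = {1, 2, 3, 4, 6}
4 ∈ Sat(AG (EX (q | a))) = {1, 2, 3, 4, 6}, so the formula holds at 4.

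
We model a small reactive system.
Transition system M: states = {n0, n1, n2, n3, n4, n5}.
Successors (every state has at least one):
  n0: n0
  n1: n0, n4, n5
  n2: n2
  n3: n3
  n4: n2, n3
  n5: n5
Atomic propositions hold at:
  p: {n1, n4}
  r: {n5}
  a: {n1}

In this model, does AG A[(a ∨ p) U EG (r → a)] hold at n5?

No

Sat(a ∨ p) = {n1, n4}
Sat(r → a) = {n0, n1, n2, n3, n4}
EG (r → a): greatest fixpoint, start Z0 = {n0, n1, n2, n3, n4}, keep only states in Sat with some successor in Z. Already a fixed point.
Sat(EG (r → a)) = {n0, n1, n2, n3, n4}
A[(a ∨ p) U EG (r → a)]: least fixpoint, start Z0 = Sat(EG (r → a)) = {n0, n1, n2, n3, n4}, add states in Sat(a ∨ p) with every successor in Z. Already a fixed point.
Sat(A[(a ∨ p) U EG (r → a)]) = {n0, n1, n2, n3, n4}
AG A[(a ∨ p) U EG (r → a)]: greatest fixpoint, start Z0 = {n0, n1, n2, n3, n4}, keep only states in Sat with every successor in Z. Z1 = {n0, n2, n3, n4}; fixed.
Sat(AG A[(a ∨ p) U EG (r → a)]) = {n0, n2, n3, n4}
n5 ∉ Sat(AG A[(a ∨ p) U EG (r → a)]) = {n0, n2, n3, n4}, so the formula does not hold at n5.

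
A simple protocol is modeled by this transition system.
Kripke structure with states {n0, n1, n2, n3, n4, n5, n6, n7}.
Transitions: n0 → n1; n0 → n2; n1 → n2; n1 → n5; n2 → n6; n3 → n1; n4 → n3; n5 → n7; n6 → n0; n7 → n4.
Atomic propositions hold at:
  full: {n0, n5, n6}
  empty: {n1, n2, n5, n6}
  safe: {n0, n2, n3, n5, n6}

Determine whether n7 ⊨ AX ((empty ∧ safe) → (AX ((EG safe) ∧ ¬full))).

Sat(empty ∧ safe) = {n2, n5, n6}
EG safe: greatest fixpoint, start Z0 = {n0, n2, n3, n5, n6}, keep only states in Sat with some successor in Z. Z1 = {n0, n2, n6}; fixed.
Sat(EG safe) = {n0, n2, n6}
Sat(¬full) = {n1, n2, n3, n4, n7}
Sat((EG safe) ∧ ¬full) = {n2}
Sat(AX ((EG safe) ∧ ¬full)) = {s : every successor in {n2}} = ∅
Sat((empty ∧ safe) → (AX ((EG safe) ∧ ¬full))) = {n0, n1, n3, n4, n7}
Sat(AX ((empty ∧ safe) → (AX ((EG safe) ∧ ¬full)))) = {s : every successor in {n0, n1, n3, n4, n7}} = {n3, n4, n5, n6, n7}
n7 ∈ Sat(AX ((empty ∧ safe) → (AX ((EG safe) ∧ ¬full)))) = {n3, n4, n5, n6, n7}, so the formula holds at n7.

Yes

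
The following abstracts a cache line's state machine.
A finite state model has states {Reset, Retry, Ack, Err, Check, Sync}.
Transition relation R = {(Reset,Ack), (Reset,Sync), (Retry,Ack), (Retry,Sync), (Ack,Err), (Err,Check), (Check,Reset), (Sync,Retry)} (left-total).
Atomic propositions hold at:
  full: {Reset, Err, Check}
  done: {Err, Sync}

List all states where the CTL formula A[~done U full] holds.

Sat(~done) = {Reset, Retry, Ack, Check}
A[~done U full]: least fixpoint, start Z0 = Sat(full) = {Reset, Err, Check}, add states in Sat(~done) with every successor in Z. Z1 = {Reset, Ack, Err, Check}; fixed.
Sat(A[~done U full]) = {Reset, Ack, Err, Check}

{Reset, Ack, Err, Check}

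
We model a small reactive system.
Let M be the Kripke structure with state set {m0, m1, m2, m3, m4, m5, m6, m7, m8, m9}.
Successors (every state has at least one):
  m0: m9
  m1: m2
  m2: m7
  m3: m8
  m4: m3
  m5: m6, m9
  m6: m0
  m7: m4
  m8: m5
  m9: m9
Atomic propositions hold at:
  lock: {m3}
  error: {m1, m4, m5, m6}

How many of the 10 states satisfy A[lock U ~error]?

6

Sat(~error) = {m0, m2, m3, m7, m8, m9}
A[lock U ~error]: least fixpoint, start Z0 = Sat(~error) = {m0, m2, m3, m7, m8, m9}, add states in Sat(lock) with every successor in Z. Already a fixed point.
Sat(A[lock U ~error]) = {m0, m2, m3, m7, m8, m9}
|Sat(A[lock U ~error])| = |{m0, m2, m3, m7, m8, m9}| = 6.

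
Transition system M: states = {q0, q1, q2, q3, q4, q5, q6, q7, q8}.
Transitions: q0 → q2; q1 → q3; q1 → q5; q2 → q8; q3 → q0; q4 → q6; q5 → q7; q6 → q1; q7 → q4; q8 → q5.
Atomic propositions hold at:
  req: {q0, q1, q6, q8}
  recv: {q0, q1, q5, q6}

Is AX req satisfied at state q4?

Yes

Sat(AX req) = {s : every successor in {q0, q1, q6, q8}} = {q2, q3, q4, q6}
q4 ∈ Sat(AX req) = {q2, q3, q4, q6}, so the formula holds at q4.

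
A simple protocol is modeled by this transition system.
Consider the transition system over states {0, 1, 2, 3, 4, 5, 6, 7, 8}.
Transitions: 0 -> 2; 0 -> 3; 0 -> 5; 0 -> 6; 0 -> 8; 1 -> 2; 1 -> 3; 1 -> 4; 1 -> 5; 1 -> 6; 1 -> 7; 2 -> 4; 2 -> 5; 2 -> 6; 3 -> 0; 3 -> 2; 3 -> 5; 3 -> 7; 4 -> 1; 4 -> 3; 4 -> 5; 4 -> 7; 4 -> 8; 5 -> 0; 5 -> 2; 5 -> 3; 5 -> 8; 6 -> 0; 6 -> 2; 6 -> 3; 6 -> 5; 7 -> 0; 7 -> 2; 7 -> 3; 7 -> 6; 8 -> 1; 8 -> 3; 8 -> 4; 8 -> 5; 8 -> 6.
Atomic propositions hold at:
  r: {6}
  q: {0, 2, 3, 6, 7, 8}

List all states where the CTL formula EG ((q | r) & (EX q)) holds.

{0, 2, 3, 6, 7, 8}

Sat(q | r) = {0, 2, 3, 6, 7, 8}
Sat(EX q) = {s : some successor in {0, 2, 3, 6, 7, 8}} = {0, 1, 2, 3, 4, 5, 6, 7, 8}
Sat((q | r) & (EX q)) = {0, 2, 3, 6, 7, 8}
EG ((q | r) & (EX q)): greatest fixpoint, start Z0 = {0, 2, 3, 6, 7, 8}, keep only states in Sat with some successor in Z. Already a fixed point.
Sat(EG ((q | r) & (EX q))) = {0, 2, 3, 6, 7, 8}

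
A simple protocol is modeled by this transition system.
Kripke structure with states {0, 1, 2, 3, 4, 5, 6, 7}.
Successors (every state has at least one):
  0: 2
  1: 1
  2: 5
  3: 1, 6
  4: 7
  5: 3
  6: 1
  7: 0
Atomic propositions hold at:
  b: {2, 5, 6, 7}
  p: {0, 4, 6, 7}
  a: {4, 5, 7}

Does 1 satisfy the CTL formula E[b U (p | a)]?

Sat(p | a) = {0, 4, 5, 6, 7}
E[b U (p | a)]: least fixpoint, start Z0 = Sat((p | a)) = {0, 4, 5, 6, 7}, add states in Sat(b) with some successor in Z. Z1 = {0, 2, 4, 5, 6, 7}; fixed.
Sat(E[b U (p | a)]) = {0, 2, 4, 5, 6, 7}
1 ∉ Sat(E[b U (p | a)]) = {0, 2, 4, 5, 6, 7}, so the formula does not hold at 1.

No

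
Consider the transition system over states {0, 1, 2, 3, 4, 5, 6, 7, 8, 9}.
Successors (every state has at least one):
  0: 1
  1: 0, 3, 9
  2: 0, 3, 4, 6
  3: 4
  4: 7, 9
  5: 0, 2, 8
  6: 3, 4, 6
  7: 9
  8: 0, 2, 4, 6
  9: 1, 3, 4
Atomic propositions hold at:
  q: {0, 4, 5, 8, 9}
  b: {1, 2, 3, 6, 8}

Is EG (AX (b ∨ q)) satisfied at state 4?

Sat(b ∨ q) = {0, 1, 2, 3, 4, 5, 6, 8, 9}
Sat(AX (b ∨ q)) = {s : every successor in {0, 1, 2, 3, 4, 5, 6, 8, 9}} = {0, 1, 2, 3, 5, 6, 7, 8, 9}
EG (AX (b ∨ q)): greatest fixpoint, start Z0 = {0, 1, 2, 3, 5, 6, 7, 8, 9}, keep only states in Sat with some successor in Z. Z1 = {0, 1, 2, 5, 6, 7, 8, 9}; fixed.
Sat(EG (AX (b ∨ q))) = {0, 1, 2, 5, 6, 7, 8, 9}
4 ∉ Sat(EG (AX (b ∨ q))) = {0, 1, 2, 5, 6, 7, 8, 9}, so the formula does not hold at 4.

No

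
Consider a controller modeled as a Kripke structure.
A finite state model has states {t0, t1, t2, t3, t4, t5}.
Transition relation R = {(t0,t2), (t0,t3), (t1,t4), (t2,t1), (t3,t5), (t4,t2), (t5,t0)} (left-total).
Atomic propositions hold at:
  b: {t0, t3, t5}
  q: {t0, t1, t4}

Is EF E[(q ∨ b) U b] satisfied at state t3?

Yes

Sat(q ∨ b) = {t0, t1, t3, t4, t5}
E[(q ∨ b) U b]: least fixpoint, start Z0 = Sat(b) = {t0, t3, t5}, add states in Sat(q ∨ b) with some successor in Z. Already a fixed point.
Sat(E[(q ∨ b) U b]) = {t0, t3, t5}
EF E[(q ∨ b) U b]: least fixpoint, start Z0 = {t0, t3, t5}, add states with some successor in Z. Already a fixed point.
Sat(EF E[(q ∨ b) U b]) = {t0, t3, t5}
t3 ∈ Sat(EF E[(q ∨ b) U b]) = {t0, t3, t5}, so the formula holds at t3.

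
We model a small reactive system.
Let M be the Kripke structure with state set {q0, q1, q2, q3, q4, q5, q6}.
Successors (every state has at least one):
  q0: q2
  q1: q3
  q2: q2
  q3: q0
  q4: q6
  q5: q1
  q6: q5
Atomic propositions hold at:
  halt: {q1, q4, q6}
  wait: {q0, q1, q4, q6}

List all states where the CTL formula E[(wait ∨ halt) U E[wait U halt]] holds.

{q1, q4, q6}

Sat(wait ∨ halt) = {q0, q1, q4, q6}
E[wait U halt]: least fixpoint, start Z0 = Sat(halt) = {q1, q4, q6}, add states in Sat(wait) with some successor in Z. Already a fixed point.
Sat(E[wait U halt]) = {q1, q4, q6}
E[(wait ∨ halt) U E[wait U halt]]: least fixpoint, start Z0 = Sat(E[wait U halt]) = {q1, q4, q6}, add states in Sat(wait ∨ halt) with some successor in Z. Already a fixed point.
Sat(E[(wait ∨ halt) U E[wait U halt]]) = {q1, q4, q6}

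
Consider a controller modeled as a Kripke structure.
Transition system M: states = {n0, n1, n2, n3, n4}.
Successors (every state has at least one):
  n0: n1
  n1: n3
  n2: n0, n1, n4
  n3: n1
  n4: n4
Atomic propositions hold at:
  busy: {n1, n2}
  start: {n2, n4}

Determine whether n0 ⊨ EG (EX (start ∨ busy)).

Sat(start ∨ busy) = {n1, n2, n4}
Sat(EX (start ∨ busy)) = {s : some successor in {n1, n2, n4}} = {n0, n2, n3, n4}
EG (EX (start ∨ busy)): greatest fixpoint, start Z0 = {n0, n2, n3, n4}, keep only states in Sat with some successor in Z. Z1 = {n2, n4}; fixed.
Sat(EG (EX (start ∨ busy))) = {n2, n4}
n0 ∉ Sat(EG (EX (start ∨ busy))) = {n2, n4}, so the formula does not hold at n0.

No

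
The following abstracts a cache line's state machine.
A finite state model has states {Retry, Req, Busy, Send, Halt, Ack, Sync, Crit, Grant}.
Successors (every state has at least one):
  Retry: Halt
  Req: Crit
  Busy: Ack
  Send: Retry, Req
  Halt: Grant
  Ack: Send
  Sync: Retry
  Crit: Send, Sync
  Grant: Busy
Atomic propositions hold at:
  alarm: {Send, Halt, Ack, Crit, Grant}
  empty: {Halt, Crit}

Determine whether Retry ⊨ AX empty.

Sat(AX empty) = {s : every successor in {Halt, Crit}} = {Retry, Req}
Retry ∈ Sat(AX empty) = {Retry, Req}, so the formula holds at Retry.

Yes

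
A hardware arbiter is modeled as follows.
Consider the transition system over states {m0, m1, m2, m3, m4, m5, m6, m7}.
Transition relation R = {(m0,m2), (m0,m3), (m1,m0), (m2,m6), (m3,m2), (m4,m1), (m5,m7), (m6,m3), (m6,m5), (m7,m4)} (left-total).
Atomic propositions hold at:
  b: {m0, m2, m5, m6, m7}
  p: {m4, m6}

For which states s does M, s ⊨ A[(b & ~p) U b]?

Sat(~p) = {m0, m1, m2, m3, m5, m7}
Sat(b & ~p) = {m0, m2, m5, m7}
A[(b & ~p) U b]: least fixpoint, start Z0 = Sat(b) = {m0, m2, m5, m6, m7}, add states in Sat(b & ~p) with every successor in Z. Already a fixed point.
Sat(A[(b & ~p) U b]) = {m0, m2, m5, m6, m7}

{m0, m2, m5, m6, m7}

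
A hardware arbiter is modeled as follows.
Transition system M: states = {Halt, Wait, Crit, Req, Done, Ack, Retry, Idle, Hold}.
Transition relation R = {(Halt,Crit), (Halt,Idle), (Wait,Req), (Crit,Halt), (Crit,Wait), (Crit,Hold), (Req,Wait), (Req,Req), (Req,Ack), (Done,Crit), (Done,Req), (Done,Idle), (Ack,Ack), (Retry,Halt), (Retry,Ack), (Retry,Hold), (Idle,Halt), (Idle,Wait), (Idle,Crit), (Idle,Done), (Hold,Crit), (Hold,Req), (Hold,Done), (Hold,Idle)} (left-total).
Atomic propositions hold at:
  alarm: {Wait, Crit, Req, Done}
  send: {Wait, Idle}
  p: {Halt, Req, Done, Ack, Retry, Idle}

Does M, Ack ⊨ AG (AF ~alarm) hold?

Yes

Sat(~alarm) = {Halt, Ack, Retry, Idle, Hold}
AF ~alarm: least fixpoint, start Z0 = {Halt, Ack, Retry, Idle, Hold}, add states with every successor in Z. Already a fixed point.
Sat(AF ~alarm) = {Halt, Ack, Retry, Idle, Hold}
AG (AF ~alarm): greatest fixpoint, start Z0 = {Halt, Ack, Retry, Idle, Hold}, keep only states in Sat with every successor in Z. Z1 = {Ack, Retry}; Z2 = {Ack}; fixed.
Sat(AG (AF ~alarm)) = {Ack}
Ack ∈ Sat(AG (AF ~alarm)) = {Ack}, so the formula holds at Ack.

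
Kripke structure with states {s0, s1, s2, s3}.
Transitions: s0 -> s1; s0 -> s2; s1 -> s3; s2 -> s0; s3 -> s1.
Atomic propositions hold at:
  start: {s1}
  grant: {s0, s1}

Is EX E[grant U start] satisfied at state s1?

No

E[grant U start]: least fixpoint, start Z0 = Sat(start) = {s1}, add states in Sat(grant) with some successor in Z. Z1 = {s0, s1}; fixed.
Sat(E[grant U start]) = {s0, s1}
Sat(EX E[grant U start]) = {s : some successor in {s0, s1}} = {s0, s2, s3}
s1 ∉ Sat(EX E[grant U start]) = {s0, s2, s3}, so the formula does not hold at s1.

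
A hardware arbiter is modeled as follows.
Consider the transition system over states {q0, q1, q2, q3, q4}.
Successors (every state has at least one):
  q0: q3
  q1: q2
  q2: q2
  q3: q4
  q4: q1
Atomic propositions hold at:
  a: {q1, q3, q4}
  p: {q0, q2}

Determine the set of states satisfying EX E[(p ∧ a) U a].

{q0, q3, q4}

Sat(p ∧ a) = ∅
E[(p ∧ a) U a]: least fixpoint, start Z0 = Sat(a) = {q1, q3, q4}, add states in Sat(p ∧ a) with some successor in Z. Already a fixed point.
Sat(E[(p ∧ a) U a]) = {q1, q3, q4}
Sat(EX E[(p ∧ a) U a]) = {s : some successor in {q1, q3, q4}} = {q0, q3, q4}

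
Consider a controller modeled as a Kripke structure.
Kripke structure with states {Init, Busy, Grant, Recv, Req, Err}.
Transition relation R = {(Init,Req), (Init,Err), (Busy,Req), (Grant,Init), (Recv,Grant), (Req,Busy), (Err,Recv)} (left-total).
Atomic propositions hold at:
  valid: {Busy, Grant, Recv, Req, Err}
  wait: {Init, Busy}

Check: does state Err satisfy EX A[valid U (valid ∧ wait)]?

Sat(valid ∧ wait) = {Busy}
A[valid U (valid ∧ wait)]: least fixpoint, start Z0 = Sat((valid ∧ wait)) = {Busy}, add states in Sat(valid) with every successor in Z. Z1 = {Busy, Req}; fixed.
Sat(A[valid U (valid ∧ wait)]) = {Busy, Req}
Sat(EX A[valid U (valid ∧ wait)]) = {s : some successor in {Busy, Req}} = {Init, Busy, Req}
Err ∉ Sat(EX A[valid U (valid ∧ wait)]) = {Init, Busy, Req}, so the formula does not hold at Err.

No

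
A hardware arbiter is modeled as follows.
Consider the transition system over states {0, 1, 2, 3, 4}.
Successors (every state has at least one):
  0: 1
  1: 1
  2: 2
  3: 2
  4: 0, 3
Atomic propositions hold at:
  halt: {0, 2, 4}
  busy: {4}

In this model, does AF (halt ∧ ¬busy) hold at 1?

Sat(¬busy) = {0, 1, 2, 3}
Sat(halt ∧ ¬busy) = {0, 2}
AF (halt ∧ ¬busy): least fixpoint, start Z0 = {0, 2}, add states with every successor in Z. Z1 = {0, 2, 3}; Z2 = {0, 2, 3, 4}; fixed.
Sat(AF (halt ∧ ¬busy)) = {0, 2, 3, 4}
1 ∉ Sat(AF (halt ∧ ¬busy)) = {0, 2, 3, 4}, so the formula does not hold at 1.

No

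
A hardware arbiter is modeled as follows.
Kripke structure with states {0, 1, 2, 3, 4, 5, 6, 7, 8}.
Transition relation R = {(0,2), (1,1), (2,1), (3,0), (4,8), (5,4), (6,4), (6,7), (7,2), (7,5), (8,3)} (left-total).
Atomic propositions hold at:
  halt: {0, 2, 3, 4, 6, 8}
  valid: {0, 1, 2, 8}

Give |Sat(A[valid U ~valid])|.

Sat(~valid) = {3, 4, 5, 6, 7}
A[valid U ~valid]: least fixpoint, start Z0 = Sat(~valid) = {3, 4, 5, 6, 7}, add states in Sat(valid) with every successor in Z. Z1 = {3, 4, 5, 6, 7, 8}; fixed.
Sat(A[valid U ~valid]) = {3, 4, 5, 6, 7, 8}
|Sat(A[valid U ~valid])| = |{3, 4, 5, 6, 7, 8}| = 6.

6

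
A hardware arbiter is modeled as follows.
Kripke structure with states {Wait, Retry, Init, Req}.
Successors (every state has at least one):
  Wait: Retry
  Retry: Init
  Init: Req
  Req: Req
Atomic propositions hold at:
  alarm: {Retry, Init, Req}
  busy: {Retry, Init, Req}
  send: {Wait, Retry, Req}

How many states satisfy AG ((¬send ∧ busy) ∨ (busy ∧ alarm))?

3

Sat(¬send) = {Init}
Sat(¬send ∧ busy) = {Init}
Sat(busy ∧ alarm) = {Retry, Init, Req}
Sat((¬send ∧ busy) ∨ (busy ∧ alarm)) = {Retry, Init, Req}
AG ((¬send ∧ busy) ∨ (busy ∧ alarm)): greatest fixpoint, start Z0 = {Retry, Init, Req}, keep only states in Sat with every successor in Z. Already a fixed point.
Sat(AG ((¬send ∧ busy) ∨ (busy ∧ alarm))) = {Retry, Init, Req}
|Sat(AG ((¬send ∧ busy) ∨ (busy ∧ alarm)))| = |{Retry, Init, Req}| = 3.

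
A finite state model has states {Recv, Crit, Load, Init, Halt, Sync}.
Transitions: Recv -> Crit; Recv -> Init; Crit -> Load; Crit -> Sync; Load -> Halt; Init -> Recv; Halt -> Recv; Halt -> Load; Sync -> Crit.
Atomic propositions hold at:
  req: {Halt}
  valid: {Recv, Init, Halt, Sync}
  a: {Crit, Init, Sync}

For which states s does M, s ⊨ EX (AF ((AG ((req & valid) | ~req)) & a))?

Sat(req & valid) = {Halt}
Sat(~req) = {Recv, Crit, Load, Init, Sync}
Sat((req & valid) | ~req) = {Recv, Crit, Load, Init, Halt, Sync}
AG ((req & valid) | ~req): greatest fixpoint, start Z0 = {Recv, Crit, Load, Init, Halt, Sync}, keep only states in Sat with every successor in Z. Already a fixed point.
Sat(AG ((req & valid) | ~req)) = {Recv, Crit, Load, Init, Halt, Sync}
Sat((AG ((req & valid) | ~req)) & a) = {Crit, Init, Sync}
AF ((AG ((req & valid) | ~req)) & a): least fixpoint, start Z0 = {Crit, Init, Sync}, add states with every successor in Z. Z1 = {Recv, Crit, Init, Sync}; fixed.
Sat(AF ((AG ((req & valid) | ~req)) & a)) = {Recv, Crit, Init, Sync}
Sat(EX (AF ((AG ((req & valid) | ~req)) & a))) = {s : some successor in {Recv, Crit, Init, Sync}} = {Recv, Crit, Init, Halt, Sync}

{Recv, Crit, Init, Halt, Sync}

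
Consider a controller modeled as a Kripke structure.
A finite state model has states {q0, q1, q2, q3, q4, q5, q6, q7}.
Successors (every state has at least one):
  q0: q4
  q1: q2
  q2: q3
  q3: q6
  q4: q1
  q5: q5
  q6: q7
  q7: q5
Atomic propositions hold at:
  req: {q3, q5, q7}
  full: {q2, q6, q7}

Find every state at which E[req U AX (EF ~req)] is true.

Sat(~req) = {q0, q1, q2, q4, q6}
EF ~req: least fixpoint, start Z0 = {q0, q1, q2, q4, q6}, add states with some successor in Z. Z1 = {q0, q1, q2, q3, q4, q6}; fixed.
Sat(EF ~req) = {q0, q1, q2, q3, q4, q6}
Sat(AX (EF ~req)) = {s : every successor in {q0, q1, q2, q3, q4, q6}} = {q0, q1, q2, q3, q4}
E[req U AX (EF ~req)]: least fixpoint, start Z0 = Sat(AX (EF ~req)) = {q0, q1, q2, q3, q4}, add states in Sat(req) with some successor in Z. Already a fixed point.
Sat(E[req U AX (EF ~req)]) = {q0, q1, q2, q3, q4}

{q0, q1, q2, q3, q4}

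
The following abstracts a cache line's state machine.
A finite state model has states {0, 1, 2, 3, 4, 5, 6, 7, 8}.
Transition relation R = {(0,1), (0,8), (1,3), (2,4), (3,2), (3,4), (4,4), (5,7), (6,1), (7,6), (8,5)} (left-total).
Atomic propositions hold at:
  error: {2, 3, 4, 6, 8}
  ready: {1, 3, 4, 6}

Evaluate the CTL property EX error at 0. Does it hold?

Sat(EX error) = {s : some successor in {2, 3, 4, 6, 8}} = {0, 1, 2, 3, 4, 7}
0 ∈ Sat(EX error) = {0, 1, 2, 3, 4, 7}, so the formula holds at 0.

Yes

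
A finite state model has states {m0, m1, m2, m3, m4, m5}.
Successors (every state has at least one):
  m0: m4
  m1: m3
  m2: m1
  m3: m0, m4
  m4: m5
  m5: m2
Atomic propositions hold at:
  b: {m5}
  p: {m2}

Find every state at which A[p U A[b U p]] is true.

{m2, m5}

A[b U p]: least fixpoint, start Z0 = Sat(p) = {m2}, add states in Sat(b) with every successor in Z. Z1 = {m2, m5}; fixed.
Sat(A[b U p]) = {m2, m5}
A[p U A[b U p]]: least fixpoint, start Z0 = Sat(A[b U p]) = {m2, m5}, add states in Sat(p) with every successor in Z. Already a fixed point.
Sat(A[p U A[b U p]]) = {m2, m5}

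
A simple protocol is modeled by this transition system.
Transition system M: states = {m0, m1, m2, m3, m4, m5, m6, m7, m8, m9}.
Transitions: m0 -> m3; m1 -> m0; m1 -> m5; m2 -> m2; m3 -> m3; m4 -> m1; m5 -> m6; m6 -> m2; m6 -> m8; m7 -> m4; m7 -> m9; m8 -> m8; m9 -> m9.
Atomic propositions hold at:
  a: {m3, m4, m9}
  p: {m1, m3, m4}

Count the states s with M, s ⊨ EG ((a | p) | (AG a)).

Sat(a | p) = {m1, m3, m4, m9}
AG a: greatest fixpoint, start Z0 = {m3, m4, m9}, keep only states in Sat with every successor in Z. Z1 = {m3, m9}; fixed.
Sat(AG a) = {m3, m9}
Sat((a | p) | (AG a)) = {m1, m3, m4, m9}
EG ((a | p) | (AG a)): greatest fixpoint, start Z0 = {m1, m3, m4, m9}, keep only states in Sat with some successor in Z. Z1 = {m3, m4, m9}; Z2 = {m3, m9}; fixed.
Sat(EG ((a | p) | (AG a))) = {m3, m9}
|Sat(EG ((a | p) | (AG a)))| = |{m3, m9}| = 2.

2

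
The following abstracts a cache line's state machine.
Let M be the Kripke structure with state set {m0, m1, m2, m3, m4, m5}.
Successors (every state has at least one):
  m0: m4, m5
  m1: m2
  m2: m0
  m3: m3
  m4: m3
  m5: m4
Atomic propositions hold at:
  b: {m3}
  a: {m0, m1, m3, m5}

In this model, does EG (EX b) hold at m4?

Sat(EX b) = {s : some successor in {m3}} = {m3, m4}
EG (EX b): greatest fixpoint, start Z0 = {m3, m4}, keep only states in Sat with some successor in Z. Already a fixed point.
Sat(EG (EX b)) = {m3, m4}
m4 ∈ Sat(EG (EX b)) = {m3, m4}, so the formula holds at m4.

Yes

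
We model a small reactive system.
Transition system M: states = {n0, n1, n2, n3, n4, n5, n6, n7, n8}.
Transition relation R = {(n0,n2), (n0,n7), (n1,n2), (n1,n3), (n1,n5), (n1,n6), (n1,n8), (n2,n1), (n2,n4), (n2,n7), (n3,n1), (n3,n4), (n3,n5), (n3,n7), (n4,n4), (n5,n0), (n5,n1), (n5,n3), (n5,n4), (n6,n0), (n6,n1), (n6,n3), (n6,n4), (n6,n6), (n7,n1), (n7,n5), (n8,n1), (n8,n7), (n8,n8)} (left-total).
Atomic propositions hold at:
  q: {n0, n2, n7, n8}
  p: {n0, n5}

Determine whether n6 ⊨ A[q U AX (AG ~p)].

Sat(~p) = {n1, n2, n3, n4, n6, n7, n8}
AG ~p: greatest fixpoint, start Z0 = {n1, n2, n3, n4, n6, n7, n8}, keep only states in Sat with every successor in Z. Z1 = {n2, n4, n8}; Z2 = {n4}; fixed.
Sat(AG ~p) = {n4}
Sat(AX (AG ~p)) = {s : every successor in {n4}} = {n4}
A[q U AX (AG ~p)]: least fixpoint, start Z0 = Sat(AX (AG ~p)) = {n4}, add states in Sat(q) with every successor in Z. Already a fixed point.
Sat(A[q U AX (AG ~p)]) = {n4}
n6 ∉ Sat(A[q U AX (AG ~p)]) = {n4}, so the formula does not hold at n6.

No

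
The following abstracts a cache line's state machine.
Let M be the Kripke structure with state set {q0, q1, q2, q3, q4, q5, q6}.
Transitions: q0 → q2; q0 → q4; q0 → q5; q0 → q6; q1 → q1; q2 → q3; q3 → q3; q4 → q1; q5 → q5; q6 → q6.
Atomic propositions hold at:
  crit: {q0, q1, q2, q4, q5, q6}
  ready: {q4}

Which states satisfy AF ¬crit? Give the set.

Sat(¬crit) = {q3}
AF ¬crit: least fixpoint, start Z0 = {q3}, add states with every successor in Z. Z1 = {q2, q3}; fixed.
Sat(AF ¬crit) = {q2, q3}

{q2, q3}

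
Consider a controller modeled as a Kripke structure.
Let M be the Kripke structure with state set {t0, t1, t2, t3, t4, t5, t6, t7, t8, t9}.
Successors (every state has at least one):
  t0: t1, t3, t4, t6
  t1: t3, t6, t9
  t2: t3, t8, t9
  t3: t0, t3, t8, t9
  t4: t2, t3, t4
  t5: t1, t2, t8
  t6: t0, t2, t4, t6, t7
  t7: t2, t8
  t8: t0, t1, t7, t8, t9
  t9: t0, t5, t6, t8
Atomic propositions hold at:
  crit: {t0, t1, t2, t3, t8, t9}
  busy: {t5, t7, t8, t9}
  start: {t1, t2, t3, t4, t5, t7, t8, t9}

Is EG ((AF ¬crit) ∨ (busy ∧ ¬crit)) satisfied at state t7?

Sat(¬crit) = {t4, t5, t6, t7}
AF ¬crit: least fixpoint, start Z0 = {t4, t5, t6, t7}, add states with every successor in Z. Already a fixed point.
Sat(AF ¬crit) = {t4, t5, t6, t7}
Sat(busy ∧ ¬crit) = {t5, t7}
Sat((AF ¬crit) ∨ (busy ∧ ¬crit)) = {t4, t5, t6, t7}
EG ((AF ¬crit) ∨ (busy ∧ ¬crit)): greatest fixpoint, start Z0 = {t4, t5, t6, t7}, keep only states in Sat with some successor in Z. Z1 = {t4, t6}; fixed.
Sat(EG ((AF ¬crit) ∨ (busy ∧ ¬crit))) = {t4, t6}
t7 ∉ Sat(EG ((AF ¬crit) ∨ (busy ∧ ¬crit))) = {t4, t6}, so the formula does not hold at t7.

No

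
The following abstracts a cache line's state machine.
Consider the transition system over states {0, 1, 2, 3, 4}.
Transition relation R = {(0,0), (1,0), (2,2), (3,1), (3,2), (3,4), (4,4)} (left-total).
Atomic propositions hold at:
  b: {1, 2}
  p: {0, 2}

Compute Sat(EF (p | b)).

{0, 1, 2, 3}

Sat(p | b) = {0, 1, 2}
EF (p | b): least fixpoint, start Z0 = {0, 1, 2}, add states with some successor in Z. Z1 = {0, 1, 2, 3}; fixed.
Sat(EF (p | b)) = {0, 1, 2, 3}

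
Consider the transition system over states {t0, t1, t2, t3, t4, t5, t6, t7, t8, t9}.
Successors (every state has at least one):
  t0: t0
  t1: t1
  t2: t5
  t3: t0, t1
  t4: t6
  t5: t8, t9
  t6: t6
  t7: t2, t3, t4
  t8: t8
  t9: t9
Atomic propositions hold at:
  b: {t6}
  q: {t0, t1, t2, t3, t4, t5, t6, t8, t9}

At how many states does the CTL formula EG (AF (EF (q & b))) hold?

Sat(q & b) = {t6}
EF (q & b): least fixpoint, start Z0 = {t6}, add states with some successor in Z. Z1 = {t4, t6}; Z2 = {t4, t6, t7}; fixed.
Sat(EF (q & b)) = {t4, t6, t7}
AF (EF (q & b)): least fixpoint, start Z0 = {t4, t6, t7}, add states with every successor in Z. Already a fixed point.
Sat(AF (EF (q & b))) = {t4, t6, t7}
EG (AF (EF (q & b))): greatest fixpoint, start Z0 = {t4, t6, t7}, keep only states in Sat with some successor in Z. Already a fixed point.
Sat(EG (AF (EF (q & b)))) = {t4, t6, t7}
|Sat(EG (AF (EF (q & b))))| = |{t4, t6, t7}| = 3.

3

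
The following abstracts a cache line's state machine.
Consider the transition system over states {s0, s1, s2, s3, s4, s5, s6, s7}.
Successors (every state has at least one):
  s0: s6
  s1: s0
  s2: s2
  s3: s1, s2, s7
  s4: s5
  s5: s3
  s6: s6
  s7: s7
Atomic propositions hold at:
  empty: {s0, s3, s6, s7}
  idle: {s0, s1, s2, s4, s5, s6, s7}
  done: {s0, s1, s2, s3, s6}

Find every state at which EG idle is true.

{s0, s1, s2, s6, s7}

EG idle: greatest fixpoint, start Z0 = {s0, s1, s2, s4, s5, s6, s7}, keep only states in Sat with some successor in Z. Z1 = {s0, s1, s2, s4, s6, s7}; Z2 = {s0, s1, s2, s6, s7}; fixed.
Sat(EG idle) = {s0, s1, s2, s6, s7}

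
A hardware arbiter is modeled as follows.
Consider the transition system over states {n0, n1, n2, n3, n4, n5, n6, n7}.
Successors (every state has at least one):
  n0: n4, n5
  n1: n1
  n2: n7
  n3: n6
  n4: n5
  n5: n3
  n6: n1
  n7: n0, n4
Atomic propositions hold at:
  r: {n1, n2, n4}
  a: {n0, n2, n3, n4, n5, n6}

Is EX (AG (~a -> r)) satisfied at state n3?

Sat(~a) = {n1, n7}
Sat(~a -> r) = {n0, n1, n2, n3, n4, n5, n6}
AG (~a -> r): greatest fixpoint, start Z0 = {n0, n1, n2, n3, n4, n5, n6}, keep only states in Sat with every successor in Z. Z1 = {n0, n1, n3, n4, n5, n6}; fixed.
Sat(AG (~a -> r)) = {n0, n1, n3, n4, n5, n6}
Sat(EX (AG (~a -> r))) = {s : some successor in {n0, n1, n3, n4, n5, n6}} = {n0, n1, n3, n4, n5, n6, n7}
n3 ∈ Sat(EX (AG (~a -> r))) = {n0, n1, n3, n4, n5, n6, n7}, so the formula holds at n3.

Yes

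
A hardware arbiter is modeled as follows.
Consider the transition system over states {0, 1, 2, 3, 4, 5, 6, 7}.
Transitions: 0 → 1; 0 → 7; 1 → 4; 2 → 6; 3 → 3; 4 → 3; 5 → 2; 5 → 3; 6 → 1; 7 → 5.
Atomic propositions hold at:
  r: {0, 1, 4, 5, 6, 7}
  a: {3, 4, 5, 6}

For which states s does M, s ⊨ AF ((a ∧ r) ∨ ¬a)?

Sat(a ∧ r) = {4, 5, 6}
Sat(¬a) = {0, 1, 2, 7}
Sat((a ∧ r) ∨ ¬a) = {0, 1, 2, 4, 5, 6, 7}
AF ((a ∧ r) ∨ ¬a): least fixpoint, start Z0 = {0, 1, 2, 4, 5, 6, 7}, add states with every successor in Z. Already a fixed point.
Sat(AF ((a ∧ r) ∨ ¬a)) = {0, 1, 2, 4, 5, 6, 7}

{0, 1, 2, 4, 5, 6, 7}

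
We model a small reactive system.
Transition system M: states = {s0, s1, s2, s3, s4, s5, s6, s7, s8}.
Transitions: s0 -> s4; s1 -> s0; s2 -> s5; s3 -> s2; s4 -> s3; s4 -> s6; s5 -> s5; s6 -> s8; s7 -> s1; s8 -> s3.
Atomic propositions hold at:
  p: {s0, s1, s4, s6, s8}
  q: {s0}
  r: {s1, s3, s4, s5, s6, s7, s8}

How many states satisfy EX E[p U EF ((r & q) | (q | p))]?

Sat(r & q) = ∅
Sat(q | p) = {s0, s1, s4, s6, s8}
Sat((r & q) | (q | p)) = {s0, s1, s4, s6, s8}
EF ((r & q) | (q | p)): least fixpoint, start Z0 = {s0, s1, s4, s6, s8}, add states with some successor in Z. Z1 = {s0, s1, s4, s6, s7, s8}; fixed.
Sat(EF ((r & q) | (q | p))) = {s0, s1, s4, s6, s7, s8}
E[p U EF ((r & q) | (q | p))]: least fixpoint, start Z0 = Sat(EF ((r & q) | (q | p))) = {s0, s1, s4, s6, s7, s8}, add states in Sat(p) with some successor in Z. Already a fixed point.
Sat(E[p U EF ((r & q) | (q | p))]) = {s0, s1, s4, s6, s7, s8}
Sat(EX E[p U EF ((r & q) | (q | p))]) = {s : some successor in {s0, s1, s4, s6, s7, s8}} = {s0, s1, s4, s6, s7}
|Sat(EX E[p U EF ((r & q) | (q | p))])| = |{s0, s1, s4, s6, s7}| = 5.

5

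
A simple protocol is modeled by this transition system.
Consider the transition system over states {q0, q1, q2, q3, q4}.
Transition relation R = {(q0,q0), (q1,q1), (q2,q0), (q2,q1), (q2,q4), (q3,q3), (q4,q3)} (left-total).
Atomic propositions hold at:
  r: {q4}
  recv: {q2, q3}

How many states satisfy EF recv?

EF recv: least fixpoint, start Z0 = {q2, q3}, add states with some successor in Z. Z1 = {q2, q3, q4}; fixed.
Sat(EF recv) = {q2, q3, q4}
|Sat(EF recv)| = |{q2, q3, q4}| = 3.

3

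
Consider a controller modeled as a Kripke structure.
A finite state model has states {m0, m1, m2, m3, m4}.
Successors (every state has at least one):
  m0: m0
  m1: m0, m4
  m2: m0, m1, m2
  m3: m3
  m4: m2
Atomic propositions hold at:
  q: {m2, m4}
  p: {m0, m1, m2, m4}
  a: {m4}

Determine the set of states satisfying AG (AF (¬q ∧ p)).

{m0}

Sat(¬q) = {m0, m1, m3}
Sat(¬q ∧ p) = {m0, m1}
AF (¬q ∧ p): least fixpoint, start Z0 = {m0, m1}, add states with every successor in Z. Already a fixed point.
Sat(AF (¬q ∧ p)) = {m0, m1}
AG (AF (¬q ∧ p)): greatest fixpoint, start Z0 = {m0, m1}, keep only states in Sat with every successor in Z. Z1 = {m0}; fixed.
Sat(AG (AF (¬q ∧ p))) = {m0}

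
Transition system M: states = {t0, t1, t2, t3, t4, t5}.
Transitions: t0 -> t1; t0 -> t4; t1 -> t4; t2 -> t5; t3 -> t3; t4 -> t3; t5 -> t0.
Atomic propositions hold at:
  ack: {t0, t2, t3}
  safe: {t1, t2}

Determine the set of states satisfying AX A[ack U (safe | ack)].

Sat(safe | ack) = {t0, t1, t2, t3}
A[ack U (safe | ack)]: least fixpoint, start Z0 = Sat((safe | ack)) = {t0, t1, t2, t3}, add states in Sat(ack) with every successor in Z. Already a fixed point.
Sat(A[ack U (safe | ack)]) = {t0, t1, t2, t3}
Sat(AX A[ack U (safe | ack)]) = {s : every successor in {t0, t1, t2, t3}} = {t3, t4, t5}

{t3, t4, t5}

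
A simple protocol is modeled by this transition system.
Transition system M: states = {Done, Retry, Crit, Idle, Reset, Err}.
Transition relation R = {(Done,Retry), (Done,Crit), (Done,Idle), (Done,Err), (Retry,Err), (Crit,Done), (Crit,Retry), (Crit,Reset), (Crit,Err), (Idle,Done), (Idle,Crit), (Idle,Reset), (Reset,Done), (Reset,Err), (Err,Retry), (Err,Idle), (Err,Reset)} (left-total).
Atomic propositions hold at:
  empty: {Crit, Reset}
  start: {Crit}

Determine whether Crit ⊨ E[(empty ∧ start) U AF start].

Sat(empty ∧ start) = {Crit}
AF start: least fixpoint, start Z0 = {Crit}, add states with every successor in Z. Already a fixed point.
Sat(AF start) = {Crit}
E[(empty ∧ start) U AF start]: least fixpoint, start Z0 = Sat(AF start) = {Crit}, add states in Sat(empty ∧ start) with some successor in Z. Already a fixed point.
Sat(E[(empty ∧ start) U AF start]) = {Crit}
Crit ∈ Sat(E[(empty ∧ start) U AF start]) = {Crit}, so the formula holds at Crit.

Yes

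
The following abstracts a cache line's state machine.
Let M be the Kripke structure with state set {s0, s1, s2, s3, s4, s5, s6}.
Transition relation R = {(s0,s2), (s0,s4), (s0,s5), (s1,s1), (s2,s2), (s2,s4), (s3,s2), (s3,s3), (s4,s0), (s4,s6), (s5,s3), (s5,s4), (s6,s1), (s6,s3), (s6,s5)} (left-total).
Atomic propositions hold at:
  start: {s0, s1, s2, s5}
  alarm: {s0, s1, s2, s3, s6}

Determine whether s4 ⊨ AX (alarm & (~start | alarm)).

Sat(~start) = {s3, s4, s6}
Sat(~start | alarm) = {s0, s1, s2, s3, s4, s6}
Sat(alarm & (~start | alarm)) = {s0, s1, s2, s3, s6}
Sat(AX (alarm & (~start | alarm))) = {s : every successor in {s0, s1, s2, s3, s6}} = {s1, s3, s4}
s4 ∈ Sat(AX (alarm & (~start | alarm))) = {s1, s3, s4}, so the formula holds at s4.

Yes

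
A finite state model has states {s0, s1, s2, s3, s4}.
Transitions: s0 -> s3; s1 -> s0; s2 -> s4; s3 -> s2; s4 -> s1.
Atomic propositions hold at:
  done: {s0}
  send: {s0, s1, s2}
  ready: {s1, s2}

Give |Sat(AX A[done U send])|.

3

A[done U send]: least fixpoint, start Z0 = Sat(send) = {s0, s1, s2}, add states in Sat(done) with every successor in Z. Already a fixed point.
Sat(A[done U send]) = {s0, s1, s2}
Sat(AX A[done U send]) = {s : every successor in {s0, s1, s2}} = {s1, s3, s4}
|Sat(AX A[done U send])| = |{s1, s3, s4}| = 3.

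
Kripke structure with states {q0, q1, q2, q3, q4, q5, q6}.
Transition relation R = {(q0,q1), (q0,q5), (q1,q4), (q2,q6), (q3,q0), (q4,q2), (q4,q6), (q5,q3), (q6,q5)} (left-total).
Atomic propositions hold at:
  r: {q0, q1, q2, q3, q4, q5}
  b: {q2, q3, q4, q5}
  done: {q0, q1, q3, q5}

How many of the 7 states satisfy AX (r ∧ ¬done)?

Sat(¬done) = {q2, q4, q6}
Sat(r ∧ ¬done) = {q2, q4}
Sat(AX (r ∧ ¬done)) = {s : every successor in {q2, q4}} = {q1}
|Sat(AX (r ∧ ¬done))| = |{q1}| = 1.

1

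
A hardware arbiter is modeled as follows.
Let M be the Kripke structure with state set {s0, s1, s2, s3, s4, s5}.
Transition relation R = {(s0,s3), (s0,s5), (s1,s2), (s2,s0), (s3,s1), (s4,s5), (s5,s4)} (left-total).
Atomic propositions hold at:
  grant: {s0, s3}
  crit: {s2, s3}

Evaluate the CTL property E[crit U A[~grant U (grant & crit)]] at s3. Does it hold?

Sat(~grant) = {s1, s2, s4, s5}
Sat(grant & crit) = {s3}
A[~grant U (grant & crit)]: least fixpoint, start Z0 = Sat((grant & crit)) = {s3}, add states in Sat(~grant) with every successor in Z. Already a fixed point.
Sat(A[~grant U (grant & crit)]) = {s3}
E[crit U A[~grant U (grant & crit)]]: least fixpoint, start Z0 = Sat(A[~grant U (grant & crit)]) = {s3}, add states in Sat(crit) with some successor in Z. Already a fixed point.
Sat(E[crit U A[~grant U (grant & crit)]]) = {s3}
s3 ∈ Sat(E[crit U A[~grant U (grant & crit)]]) = {s3}, so the formula holds at s3.

Yes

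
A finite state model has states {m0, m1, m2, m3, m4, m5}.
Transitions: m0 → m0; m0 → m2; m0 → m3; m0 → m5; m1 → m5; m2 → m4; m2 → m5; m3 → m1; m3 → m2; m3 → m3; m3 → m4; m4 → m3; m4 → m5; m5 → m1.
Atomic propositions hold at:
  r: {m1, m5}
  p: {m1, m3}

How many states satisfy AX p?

1

Sat(AX p) = {s : every successor in {m1, m3}} = {m5}
|Sat(AX p)| = |{m5}| = 1.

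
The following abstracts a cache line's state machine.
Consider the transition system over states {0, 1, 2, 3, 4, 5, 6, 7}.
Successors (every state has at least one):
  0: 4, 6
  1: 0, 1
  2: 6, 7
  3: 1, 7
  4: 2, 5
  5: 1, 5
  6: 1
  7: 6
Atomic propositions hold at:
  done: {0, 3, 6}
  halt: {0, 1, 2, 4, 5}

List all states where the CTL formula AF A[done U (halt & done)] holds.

Sat(halt & done) = {0}
A[done U (halt & done)]: least fixpoint, start Z0 = Sat((halt & done)) = {0}, add states in Sat(done) with every successor in Z. Already a fixed point.
Sat(A[done U (halt & done)]) = {0}
AF A[done U (halt & done)]: least fixpoint, start Z0 = {0}, add states with every successor in Z. Already a fixed point.
Sat(AF A[done U (halt & done)]) = {0}

{0}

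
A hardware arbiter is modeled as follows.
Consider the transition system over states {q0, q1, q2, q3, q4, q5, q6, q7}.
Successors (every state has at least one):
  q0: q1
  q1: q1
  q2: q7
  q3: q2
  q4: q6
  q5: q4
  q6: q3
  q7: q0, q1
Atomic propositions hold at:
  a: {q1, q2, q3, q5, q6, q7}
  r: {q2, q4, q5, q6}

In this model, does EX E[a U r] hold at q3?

Yes

E[a U r]: least fixpoint, start Z0 = Sat(r) = {q2, q4, q5, q6}, add states in Sat(a) with some successor in Z. Z1 = {q2, q3, q4, q5, q6}; fixed.
Sat(E[a U r]) = {q2, q3, q4, q5, q6}
Sat(EX E[a U r]) = {s : some successor in {q2, q3, q4, q5, q6}} = {q3, q4, q5, q6}
q3 ∈ Sat(EX E[a U r]) = {q3, q4, q5, q6}, so the formula holds at q3.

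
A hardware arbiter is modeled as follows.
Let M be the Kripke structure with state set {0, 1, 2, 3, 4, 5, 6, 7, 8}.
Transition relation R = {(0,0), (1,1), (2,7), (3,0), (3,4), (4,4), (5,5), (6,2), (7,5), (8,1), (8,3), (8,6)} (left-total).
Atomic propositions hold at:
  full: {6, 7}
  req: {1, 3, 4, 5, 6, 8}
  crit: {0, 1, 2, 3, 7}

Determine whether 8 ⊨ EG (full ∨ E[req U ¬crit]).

Yes

Sat(¬crit) = {4, 5, 6, 8}
E[req U ¬crit]: least fixpoint, start Z0 = Sat(¬crit) = {4, 5, 6, 8}, add states in Sat(req) with some successor in Z. Z1 = {3, 4, 5, 6, 8}; fixed.
Sat(E[req U ¬crit]) = {3, 4, 5, 6, 8}
Sat(full ∨ E[req U ¬crit]) = {3, 4, 5, 6, 7, 8}
EG (full ∨ E[req U ¬crit]): greatest fixpoint, start Z0 = {3, 4, 5, 6, 7, 8}, keep only states in Sat with some successor in Z. Z1 = {3, 4, 5, 7, 8}; fixed.
Sat(EG (full ∨ E[req U ¬crit])) = {3, 4, 5, 7, 8}
8 ∈ Sat(EG (full ∨ E[req U ¬crit])) = {3, 4, 5, 7, 8}, so the formula holds at 8.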